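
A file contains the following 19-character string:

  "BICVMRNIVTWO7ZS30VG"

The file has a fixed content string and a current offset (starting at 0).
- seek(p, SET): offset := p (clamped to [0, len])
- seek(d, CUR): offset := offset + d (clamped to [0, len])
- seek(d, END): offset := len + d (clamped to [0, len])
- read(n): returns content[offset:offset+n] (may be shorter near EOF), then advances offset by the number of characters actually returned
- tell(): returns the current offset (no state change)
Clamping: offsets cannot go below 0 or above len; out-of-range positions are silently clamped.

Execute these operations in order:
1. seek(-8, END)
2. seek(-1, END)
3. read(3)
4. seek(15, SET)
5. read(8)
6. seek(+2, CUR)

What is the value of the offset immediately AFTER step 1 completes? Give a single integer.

After 1 (seek(-8, END)): offset=11

Answer: 11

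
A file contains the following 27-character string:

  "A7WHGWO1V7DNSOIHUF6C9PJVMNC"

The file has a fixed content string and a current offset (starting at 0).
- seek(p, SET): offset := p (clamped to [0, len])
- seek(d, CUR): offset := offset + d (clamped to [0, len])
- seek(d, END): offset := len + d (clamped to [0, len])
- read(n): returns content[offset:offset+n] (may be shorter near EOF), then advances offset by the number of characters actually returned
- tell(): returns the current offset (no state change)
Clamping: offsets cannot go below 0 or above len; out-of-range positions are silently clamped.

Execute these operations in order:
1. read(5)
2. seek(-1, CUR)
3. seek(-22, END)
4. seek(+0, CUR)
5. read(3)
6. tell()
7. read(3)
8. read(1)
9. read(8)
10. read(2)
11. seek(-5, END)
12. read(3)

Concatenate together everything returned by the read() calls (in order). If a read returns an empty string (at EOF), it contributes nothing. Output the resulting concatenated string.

After 1 (read(5)): returned 'A7WHG', offset=5
After 2 (seek(-1, CUR)): offset=4
After 3 (seek(-22, END)): offset=5
After 4 (seek(+0, CUR)): offset=5
After 5 (read(3)): returned 'WO1', offset=8
After 6 (tell()): offset=8
After 7 (read(3)): returned 'V7D', offset=11
After 8 (read(1)): returned 'N', offset=12
After 9 (read(8)): returned 'SOIHUF6C', offset=20
After 10 (read(2)): returned '9P', offset=22
After 11 (seek(-5, END)): offset=22
After 12 (read(3)): returned 'JVM', offset=25

Answer: A7WHGWO1V7DNSOIHUF6C9PJVM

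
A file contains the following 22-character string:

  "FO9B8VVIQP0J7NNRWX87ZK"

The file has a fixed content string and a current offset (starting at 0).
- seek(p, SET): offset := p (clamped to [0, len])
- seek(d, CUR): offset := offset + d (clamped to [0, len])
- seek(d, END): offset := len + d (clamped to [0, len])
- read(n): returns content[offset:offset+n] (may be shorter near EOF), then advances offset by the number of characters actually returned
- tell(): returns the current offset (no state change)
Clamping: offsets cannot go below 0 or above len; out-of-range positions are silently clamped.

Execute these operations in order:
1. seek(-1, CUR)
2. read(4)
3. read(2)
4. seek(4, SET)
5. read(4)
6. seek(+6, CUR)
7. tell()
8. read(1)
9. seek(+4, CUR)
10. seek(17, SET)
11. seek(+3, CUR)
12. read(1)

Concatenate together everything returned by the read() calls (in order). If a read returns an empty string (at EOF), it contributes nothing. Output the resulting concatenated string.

Answer: FO9B8V8VVINZ

Derivation:
After 1 (seek(-1, CUR)): offset=0
After 2 (read(4)): returned 'FO9B', offset=4
After 3 (read(2)): returned '8V', offset=6
After 4 (seek(4, SET)): offset=4
After 5 (read(4)): returned '8VVI', offset=8
After 6 (seek(+6, CUR)): offset=14
After 7 (tell()): offset=14
After 8 (read(1)): returned 'N', offset=15
After 9 (seek(+4, CUR)): offset=19
After 10 (seek(17, SET)): offset=17
After 11 (seek(+3, CUR)): offset=20
After 12 (read(1)): returned 'Z', offset=21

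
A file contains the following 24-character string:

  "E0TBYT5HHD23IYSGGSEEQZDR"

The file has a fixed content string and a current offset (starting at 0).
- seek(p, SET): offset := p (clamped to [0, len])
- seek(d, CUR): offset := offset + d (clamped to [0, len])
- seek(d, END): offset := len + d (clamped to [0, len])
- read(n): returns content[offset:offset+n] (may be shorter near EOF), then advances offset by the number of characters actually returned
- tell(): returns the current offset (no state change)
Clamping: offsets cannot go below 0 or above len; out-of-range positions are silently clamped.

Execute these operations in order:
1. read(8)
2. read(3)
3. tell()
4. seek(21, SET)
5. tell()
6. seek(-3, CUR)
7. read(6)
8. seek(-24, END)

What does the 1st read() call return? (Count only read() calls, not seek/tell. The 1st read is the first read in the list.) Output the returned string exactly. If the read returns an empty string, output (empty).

After 1 (read(8)): returned 'E0TBYT5H', offset=8
After 2 (read(3)): returned 'HD2', offset=11
After 3 (tell()): offset=11
After 4 (seek(21, SET)): offset=21
After 5 (tell()): offset=21
After 6 (seek(-3, CUR)): offset=18
After 7 (read(6)): returned 'EEQZDR', offset=24
After 8 (seek(-24, END)): offset=0

Answer: E0TBYT5H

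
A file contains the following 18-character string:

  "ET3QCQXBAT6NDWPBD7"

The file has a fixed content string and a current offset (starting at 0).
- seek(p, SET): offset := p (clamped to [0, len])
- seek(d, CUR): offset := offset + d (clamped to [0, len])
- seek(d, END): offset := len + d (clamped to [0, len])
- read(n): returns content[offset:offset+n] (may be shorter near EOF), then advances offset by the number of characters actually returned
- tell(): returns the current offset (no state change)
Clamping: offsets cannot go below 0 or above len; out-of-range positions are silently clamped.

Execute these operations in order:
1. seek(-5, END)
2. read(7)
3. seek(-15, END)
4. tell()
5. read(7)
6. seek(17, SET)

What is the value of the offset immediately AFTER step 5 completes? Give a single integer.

Answer: 10

Derivation:
After 1 (seek(-5, END)): offset=13
After 2 (read(7)): returned 'WPBD7', offset=18
After 3 (seek(-15, END)): offset=3
After 4 (tell()): offset=3
After 5 (read(7)): returned 'QCQXBAT', offset=10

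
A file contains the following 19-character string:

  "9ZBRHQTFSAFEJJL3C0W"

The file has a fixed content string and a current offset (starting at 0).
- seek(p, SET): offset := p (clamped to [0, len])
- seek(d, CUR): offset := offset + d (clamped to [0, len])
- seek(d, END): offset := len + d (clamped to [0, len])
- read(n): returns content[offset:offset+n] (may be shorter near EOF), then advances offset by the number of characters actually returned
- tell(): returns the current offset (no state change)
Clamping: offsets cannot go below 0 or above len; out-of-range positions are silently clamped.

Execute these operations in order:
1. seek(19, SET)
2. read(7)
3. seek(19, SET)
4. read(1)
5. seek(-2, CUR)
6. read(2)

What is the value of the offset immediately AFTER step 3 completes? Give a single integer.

Answer: 19

Derivation:
After 1 (seek(19, SET)): offset=19
After 2 (read(7)): returned '', offset=19
After 3 (seek(19, SET)): offset=19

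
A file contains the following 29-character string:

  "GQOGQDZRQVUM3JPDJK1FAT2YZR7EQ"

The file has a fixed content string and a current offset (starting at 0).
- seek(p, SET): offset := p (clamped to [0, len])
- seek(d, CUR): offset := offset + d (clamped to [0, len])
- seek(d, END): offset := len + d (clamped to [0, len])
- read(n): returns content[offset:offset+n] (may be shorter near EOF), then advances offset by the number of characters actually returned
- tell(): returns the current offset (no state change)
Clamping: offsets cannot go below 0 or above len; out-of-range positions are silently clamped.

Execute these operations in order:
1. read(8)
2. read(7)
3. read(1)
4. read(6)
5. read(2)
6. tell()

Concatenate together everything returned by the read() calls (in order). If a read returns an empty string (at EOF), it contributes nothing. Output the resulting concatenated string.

Answer: GQOGQDZRQVUM3JPDJK1FAT2Y

Derivation:
After 1 (read(8)): returned 'GQOGQDZR', offset=8
After 2 (read(7)): returned 'QVUM3JP', offset=15
After 3 (read(1)): returned 'D', offset=16
After 4 (read(6)): returned 'JK1FAT', offset=22
After 5 (read(2)): returned '2Y', offset=24
After 6 (tell()): offset=24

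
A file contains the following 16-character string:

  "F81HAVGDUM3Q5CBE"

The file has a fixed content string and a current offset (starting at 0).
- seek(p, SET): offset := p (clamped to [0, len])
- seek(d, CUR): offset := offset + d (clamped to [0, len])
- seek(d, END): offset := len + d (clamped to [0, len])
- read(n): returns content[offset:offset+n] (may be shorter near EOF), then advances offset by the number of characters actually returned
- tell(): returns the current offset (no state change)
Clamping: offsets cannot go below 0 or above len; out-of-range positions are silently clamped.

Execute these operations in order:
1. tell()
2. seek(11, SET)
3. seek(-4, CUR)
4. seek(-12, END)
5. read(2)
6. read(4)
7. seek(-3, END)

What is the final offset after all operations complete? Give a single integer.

After 1 (tell()): offset=0
After 2 (seek(11, SET)): offset=11
After 3 (seek(-4, CUR)): offset=7
After 4 (seek(-12, END)): offset=4
After 5 (read(2)): returned 'AV', offset=6
After 6 (read(4)): returned 'GDUM', offset=10
After 7 (seek(-3, END)): offset=13

Answer: 13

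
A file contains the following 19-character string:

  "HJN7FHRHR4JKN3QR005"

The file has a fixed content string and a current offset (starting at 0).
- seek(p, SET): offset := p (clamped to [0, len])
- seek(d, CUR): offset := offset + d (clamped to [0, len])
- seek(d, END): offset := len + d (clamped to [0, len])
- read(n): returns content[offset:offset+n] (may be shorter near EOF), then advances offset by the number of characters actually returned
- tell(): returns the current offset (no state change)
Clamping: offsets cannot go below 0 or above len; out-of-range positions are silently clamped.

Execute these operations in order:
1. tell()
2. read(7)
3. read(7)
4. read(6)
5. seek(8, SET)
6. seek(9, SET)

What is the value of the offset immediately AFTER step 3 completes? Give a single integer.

Answer: 14

Derivation:
After 1 (tell()): offset=0
After 2 (read(7)): returned 'HJN7FHR', offset=7
After 3 (read(7)): returned 'HR4JKN3', offset=14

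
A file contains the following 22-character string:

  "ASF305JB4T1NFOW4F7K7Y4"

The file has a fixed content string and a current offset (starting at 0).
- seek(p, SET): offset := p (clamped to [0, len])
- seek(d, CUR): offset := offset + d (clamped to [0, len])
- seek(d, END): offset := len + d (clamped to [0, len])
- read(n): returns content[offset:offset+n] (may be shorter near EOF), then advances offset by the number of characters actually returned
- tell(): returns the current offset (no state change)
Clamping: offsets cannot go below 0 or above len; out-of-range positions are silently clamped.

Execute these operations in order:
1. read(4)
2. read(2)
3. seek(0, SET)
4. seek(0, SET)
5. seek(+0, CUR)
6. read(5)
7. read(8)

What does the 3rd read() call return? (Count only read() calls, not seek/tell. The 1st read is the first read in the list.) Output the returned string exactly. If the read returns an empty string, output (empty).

After 1 (read(4)): returned 'ASF3', offset=4
After 2 (read(2)): returned '05', offset=6
After 3 (seek(0, SET)): offset=0
After 4 (seek(0, SET)): offset=0
After 5 (seek(+0, CUR)): offset=0
After 6 (read(5)): returned 'ASF30', offset=5
After 7 (read(8)): returned '5JB4T1NF', offset=13

Answer: ASF30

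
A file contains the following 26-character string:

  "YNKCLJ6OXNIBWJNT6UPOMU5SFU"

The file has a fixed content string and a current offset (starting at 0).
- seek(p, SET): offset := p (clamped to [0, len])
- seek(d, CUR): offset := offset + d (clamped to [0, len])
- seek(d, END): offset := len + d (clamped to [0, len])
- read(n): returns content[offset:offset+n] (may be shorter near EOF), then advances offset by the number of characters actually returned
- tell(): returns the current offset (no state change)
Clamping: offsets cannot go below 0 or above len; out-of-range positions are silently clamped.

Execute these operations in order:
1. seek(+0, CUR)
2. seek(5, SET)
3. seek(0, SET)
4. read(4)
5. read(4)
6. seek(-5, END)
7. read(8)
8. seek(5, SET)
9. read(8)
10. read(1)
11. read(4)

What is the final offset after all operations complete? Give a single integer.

Answer: 18

Derivation:
After 1 (seek(+0, CUR)): offset=0
After 2 (seek(5, SET)): offset=5
After 3 (seek(0, SET)): offset=0
After 4 (read(4)): returned 'YNKC', offset=4
After 5 (read(4)): returned 'LJ6O', offset=8
After 6 (seek(-5, END)): offset=21
After 7 (read(8)): returned 'U5SFU', offset=26
After 8 (seek(5, SET)): offset=5
After 9 (read(8)): returned 'J6OXNIBW', offset=13
After 10 (read(1)): returned 'J', offset=14
After 11 (read(4)): returned 'NT6U', offset=18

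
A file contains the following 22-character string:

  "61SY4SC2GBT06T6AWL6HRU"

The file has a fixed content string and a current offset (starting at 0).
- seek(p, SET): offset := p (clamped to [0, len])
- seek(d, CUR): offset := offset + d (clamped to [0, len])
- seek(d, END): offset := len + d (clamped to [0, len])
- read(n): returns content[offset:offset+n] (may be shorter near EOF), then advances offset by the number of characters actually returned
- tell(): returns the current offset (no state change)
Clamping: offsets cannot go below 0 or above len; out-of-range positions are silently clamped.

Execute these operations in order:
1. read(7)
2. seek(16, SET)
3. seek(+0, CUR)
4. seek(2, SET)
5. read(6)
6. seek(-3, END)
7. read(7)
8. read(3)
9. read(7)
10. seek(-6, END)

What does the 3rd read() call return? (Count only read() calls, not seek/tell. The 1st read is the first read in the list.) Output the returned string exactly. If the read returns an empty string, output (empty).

After 1 (read(7)): returned '61SY4SC', offset=7
After 2 (seek(16, SET)): offset=16
After 3 (seek(+0, CUR)): offset=16
After 4 (seek(2, SET)): offset=2
After 5 (read(6)): returned 'SY4SC2', offset=8
After 6 (seek(-3, END)): offset=19
After 7 (read(7)): returned 'HRU', offset=22
After 8 (read(3)): returned '', offset=22
After 9 (read(7)): returned '', offset=22
After 10 (seek(-6, END)): offset=16

Answer: HRU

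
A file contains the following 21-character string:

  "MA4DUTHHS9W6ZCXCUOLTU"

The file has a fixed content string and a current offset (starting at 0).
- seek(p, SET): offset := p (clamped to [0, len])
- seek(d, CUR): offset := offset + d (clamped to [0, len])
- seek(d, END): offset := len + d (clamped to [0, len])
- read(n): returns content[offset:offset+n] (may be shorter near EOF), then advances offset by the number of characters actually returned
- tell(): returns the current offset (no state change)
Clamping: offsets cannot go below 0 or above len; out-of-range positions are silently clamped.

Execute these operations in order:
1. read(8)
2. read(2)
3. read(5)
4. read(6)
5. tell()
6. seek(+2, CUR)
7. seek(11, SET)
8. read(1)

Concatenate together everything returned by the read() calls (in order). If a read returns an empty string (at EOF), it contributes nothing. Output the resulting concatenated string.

After 1 (read(8)): returned 'MA4DUTHH', offset=8
After 2 (read(2)): returned 'S9', offset=10
After 3 (read(5)): returned 'W6ZCX', offset=15
After 4 (read(6)): returned 'CUOLTU', offset=21
After 5 (tell()): offset=21
After 6 (seek(+2, CUR)): offset=21
After 7 (seek(11, SET)): offset=11
After 8 (read(1)): returned '6', offset=12

Answer: MA4DUTHHS9W6ZCXCUOLTU6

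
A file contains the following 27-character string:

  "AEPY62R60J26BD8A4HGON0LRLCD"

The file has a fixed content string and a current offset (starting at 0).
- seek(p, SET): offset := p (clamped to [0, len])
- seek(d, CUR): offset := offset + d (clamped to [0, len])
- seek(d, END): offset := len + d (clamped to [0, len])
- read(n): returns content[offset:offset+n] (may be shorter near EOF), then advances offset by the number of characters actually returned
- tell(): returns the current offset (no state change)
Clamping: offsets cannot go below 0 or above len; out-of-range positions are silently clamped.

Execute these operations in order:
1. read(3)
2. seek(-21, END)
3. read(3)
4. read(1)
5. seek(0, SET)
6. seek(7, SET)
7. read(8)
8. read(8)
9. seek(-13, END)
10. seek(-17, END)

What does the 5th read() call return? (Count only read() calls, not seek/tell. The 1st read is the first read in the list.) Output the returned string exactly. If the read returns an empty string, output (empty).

After 1 (read(3)): returned 'AEP', offset=3
After 2 (seek(-21, END)): offset=6
After 3 (read(3)): returned 'R60', offset=9
After 4 (read(1)): returned 'J', offset=10
After 5 (seek(0, SET)): offset=0
After 6 (seek(7, SET)): offset=7
After 7 (read(8)): returned '60J26BD8', offset=15
After 8 (read(8)): returned 'A4HGON0L', offset=23
After 9 (seek(-13, END)): offset=14
After 10 (seek(-17, END)): offset=10

Answer: A4HGON0L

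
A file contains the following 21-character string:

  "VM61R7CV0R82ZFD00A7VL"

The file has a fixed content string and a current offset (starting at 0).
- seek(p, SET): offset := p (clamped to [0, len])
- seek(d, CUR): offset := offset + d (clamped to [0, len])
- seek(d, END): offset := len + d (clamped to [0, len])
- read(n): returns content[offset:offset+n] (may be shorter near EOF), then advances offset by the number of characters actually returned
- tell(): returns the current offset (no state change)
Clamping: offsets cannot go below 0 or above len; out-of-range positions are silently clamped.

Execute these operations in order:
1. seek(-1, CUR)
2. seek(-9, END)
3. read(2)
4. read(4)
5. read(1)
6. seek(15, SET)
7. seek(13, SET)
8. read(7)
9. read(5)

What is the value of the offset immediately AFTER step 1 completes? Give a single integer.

After 1 (seek(-1, CUR)): offset=0

Answer: 0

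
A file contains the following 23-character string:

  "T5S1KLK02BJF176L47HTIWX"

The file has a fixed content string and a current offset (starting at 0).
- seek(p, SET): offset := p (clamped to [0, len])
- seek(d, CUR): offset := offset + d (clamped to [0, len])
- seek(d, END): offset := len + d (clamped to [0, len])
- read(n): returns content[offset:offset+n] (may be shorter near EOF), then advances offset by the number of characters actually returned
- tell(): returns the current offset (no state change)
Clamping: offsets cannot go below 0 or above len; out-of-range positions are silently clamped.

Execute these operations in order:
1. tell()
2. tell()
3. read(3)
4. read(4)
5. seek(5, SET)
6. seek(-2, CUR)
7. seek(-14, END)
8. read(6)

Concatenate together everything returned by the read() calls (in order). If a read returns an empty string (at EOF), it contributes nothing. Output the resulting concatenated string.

Answer: T5S1KLKBJF176

Derivation:
After 1 (tell()): offset=0
After 2 (tell()): offset=0
After 3 (read(3)): returned 'T5S', offset=3
After 4 (read(4)): returned '1KLK', offset=7
After 5 (seek(5, SET)): offset=5
After 6 (seek(-2, CUR)): offset=3
After 7 (seek(-14, END)): offset=9
After 8 (read(6)): returned 'BJF176', offset=15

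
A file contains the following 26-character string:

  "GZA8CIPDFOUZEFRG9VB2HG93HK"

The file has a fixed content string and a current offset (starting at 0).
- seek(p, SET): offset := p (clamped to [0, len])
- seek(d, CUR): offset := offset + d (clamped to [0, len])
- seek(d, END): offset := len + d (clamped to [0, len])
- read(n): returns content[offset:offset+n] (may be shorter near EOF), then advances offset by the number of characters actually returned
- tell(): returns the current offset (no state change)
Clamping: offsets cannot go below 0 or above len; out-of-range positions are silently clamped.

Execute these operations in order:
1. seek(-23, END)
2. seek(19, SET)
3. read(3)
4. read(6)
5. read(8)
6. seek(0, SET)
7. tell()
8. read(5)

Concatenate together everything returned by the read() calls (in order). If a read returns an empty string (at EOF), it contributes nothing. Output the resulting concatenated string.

After 1 (seek(-23, END)): offset=3
After 2 (seek(19, SET)): offset=19
After 3 (read(3)): returned '2HG', offset=22
After 4 (read(6)): returned '93HK', offset=26
After 5 (read(8)): returned '', offset=26
After 6 (seek(0, SET)): offset=0
After 7 (tell()): offset=0
After 8 (read(5)): returned 'GZA8C', offset=5

Answer: 2HG93HKGZA8C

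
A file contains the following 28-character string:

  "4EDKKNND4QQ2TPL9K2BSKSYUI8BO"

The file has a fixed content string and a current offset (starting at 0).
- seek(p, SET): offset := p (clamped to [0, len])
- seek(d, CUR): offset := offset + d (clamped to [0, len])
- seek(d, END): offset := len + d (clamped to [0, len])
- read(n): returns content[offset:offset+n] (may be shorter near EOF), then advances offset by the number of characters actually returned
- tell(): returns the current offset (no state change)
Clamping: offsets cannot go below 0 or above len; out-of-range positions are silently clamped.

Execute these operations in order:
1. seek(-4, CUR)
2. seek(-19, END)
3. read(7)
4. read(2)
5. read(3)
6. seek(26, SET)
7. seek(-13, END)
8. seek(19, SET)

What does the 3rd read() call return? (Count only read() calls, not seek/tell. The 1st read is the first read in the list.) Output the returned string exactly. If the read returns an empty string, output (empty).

Answer: BSK

Derivation:
After 1 (seek(-4, CUR)): offset=0
After 2 (seek(-19, END)): offset=9
After 3 (read(7)): returned 'QQ2TPL9', offset=16
After 4 (read(2)): returned 'K2', offset=18
After 5 (read(3)): returned 'BSK', offset=21
After 6 (seek(26, SET)): offset=26
After 7 (seek(-13, END)): offset=15
After 8 (seek(19, SET)): offset=19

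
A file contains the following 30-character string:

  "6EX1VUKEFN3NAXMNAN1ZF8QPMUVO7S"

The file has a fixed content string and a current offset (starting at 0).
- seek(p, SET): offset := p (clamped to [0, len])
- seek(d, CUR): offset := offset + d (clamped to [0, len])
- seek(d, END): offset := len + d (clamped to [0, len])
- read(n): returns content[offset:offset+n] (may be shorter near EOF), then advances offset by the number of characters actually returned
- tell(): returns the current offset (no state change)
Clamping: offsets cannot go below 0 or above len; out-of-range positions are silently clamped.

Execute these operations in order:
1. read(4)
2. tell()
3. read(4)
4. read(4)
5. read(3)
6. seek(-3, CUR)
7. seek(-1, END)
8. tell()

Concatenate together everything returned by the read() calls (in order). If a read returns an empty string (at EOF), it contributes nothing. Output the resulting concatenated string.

Answer: 6EX1VUKEFN3NAXM

Derivation:
After 1 (read(4)): returned '6EX1', offset=4
After 2 (tell()): offset=4
After 3 (read(4)): returned 'VUKE', offset=8
After 4 (read(4)): returned 'FN3N', offset=12
After 5 (read(3)): returned 'AXM', offset=15
After 6 (seek(-3, CUR)): offset=12
After 7 (seek(-1, END)): offset=29
After 8 (tell()): offset=29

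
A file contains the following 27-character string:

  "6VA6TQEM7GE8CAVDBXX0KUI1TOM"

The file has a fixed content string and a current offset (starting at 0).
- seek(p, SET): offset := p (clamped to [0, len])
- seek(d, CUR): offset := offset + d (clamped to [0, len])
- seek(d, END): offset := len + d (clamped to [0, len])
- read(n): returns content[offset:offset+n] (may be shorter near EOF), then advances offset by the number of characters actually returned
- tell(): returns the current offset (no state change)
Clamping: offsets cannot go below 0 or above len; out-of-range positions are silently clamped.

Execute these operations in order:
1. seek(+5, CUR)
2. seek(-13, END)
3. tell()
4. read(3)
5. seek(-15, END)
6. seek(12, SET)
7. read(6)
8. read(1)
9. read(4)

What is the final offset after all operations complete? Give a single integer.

Answer: 23

Derivation:
After 1 (seek(+5, CUR)): offset=5
After 2 (seek(-13, END)): offset=14
After 3 (tell()): offset=14
After 4 (read(3)): returned 'VDB', offset=17
After 5 (seek(-15, END)): offset=12
After 6 (seek(12, SET)): offset=12
After 7 (read(6)): returned 'CAVDBX', offset=18
After 8 (read(1)): returned 'X', offset=19
After 9 (read(4)): returned '0KUI', offset=23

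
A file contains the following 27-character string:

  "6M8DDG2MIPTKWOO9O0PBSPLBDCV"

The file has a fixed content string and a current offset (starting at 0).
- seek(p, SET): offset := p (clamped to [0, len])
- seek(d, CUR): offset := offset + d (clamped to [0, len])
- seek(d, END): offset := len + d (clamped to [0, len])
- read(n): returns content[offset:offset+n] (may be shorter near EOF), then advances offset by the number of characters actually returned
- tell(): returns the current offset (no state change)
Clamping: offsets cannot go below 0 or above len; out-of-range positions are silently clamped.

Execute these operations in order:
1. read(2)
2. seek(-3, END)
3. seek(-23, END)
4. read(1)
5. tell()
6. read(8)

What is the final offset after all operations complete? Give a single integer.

Answer: 13

Derivation:
After 1 (read(2)): returned '6M', offset=2
After 2 (seek(-3, END)): offset=24
After 3 (seek(-23, END)): offset=4
After 4 (read(1)): returned 'D', offset=5
After 5 (tell()): offset=5
After 6 (read(8)): returned 'G2MIPTKW', offset=13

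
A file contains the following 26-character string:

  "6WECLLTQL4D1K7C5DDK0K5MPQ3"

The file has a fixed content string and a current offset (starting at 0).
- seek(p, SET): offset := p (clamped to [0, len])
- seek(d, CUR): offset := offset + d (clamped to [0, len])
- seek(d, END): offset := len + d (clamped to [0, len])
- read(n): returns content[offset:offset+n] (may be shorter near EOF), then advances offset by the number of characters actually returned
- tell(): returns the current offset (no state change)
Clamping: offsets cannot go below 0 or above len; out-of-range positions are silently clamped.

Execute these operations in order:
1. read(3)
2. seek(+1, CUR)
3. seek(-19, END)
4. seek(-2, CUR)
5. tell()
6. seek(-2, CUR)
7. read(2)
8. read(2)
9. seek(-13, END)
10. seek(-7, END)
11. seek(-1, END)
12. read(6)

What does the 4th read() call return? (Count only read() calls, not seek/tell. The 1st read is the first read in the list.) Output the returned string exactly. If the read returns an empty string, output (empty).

Answer: 3

Derivation:
After 1 (read(3)): returned '6WE', offset=3
After 2 (seek(+1, CUR)): offset=4
After 3 (seek(-19, END)): offset=7
After 4 (seek(-2, CUR)): offset=5
After 5 (tell()): offset=5
After 6 (seek(-2, CUR)): offset=3
After 7 (read(2)): returned 'CL', offset=5
After 8 (read(2)): returned 'LT', offset=7
After 9 (seek(-13, END)): offset=13
After 10 (seek(-7, END)): offset=19
After 11 (seek(-1, END)): offset=25
After 12 (read(6)): returned '3', offset=26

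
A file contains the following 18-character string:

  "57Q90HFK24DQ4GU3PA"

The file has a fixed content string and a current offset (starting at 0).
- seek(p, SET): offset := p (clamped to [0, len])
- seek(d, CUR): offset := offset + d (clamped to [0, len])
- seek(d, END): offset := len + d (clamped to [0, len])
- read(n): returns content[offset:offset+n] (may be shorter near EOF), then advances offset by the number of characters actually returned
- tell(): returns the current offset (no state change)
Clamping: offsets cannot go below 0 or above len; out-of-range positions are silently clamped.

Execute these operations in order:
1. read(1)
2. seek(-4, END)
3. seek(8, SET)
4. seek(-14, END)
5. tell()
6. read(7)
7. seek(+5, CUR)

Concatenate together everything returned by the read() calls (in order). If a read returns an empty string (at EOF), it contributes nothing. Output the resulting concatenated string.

Answer: 50HFK24D

Derivation:
After 1 (read(1)): returned '5', offset=1
After 2 (seek(-4, END)): offset=14
After 3 (seek(8, SET)): offset=8
After 4 (seek(-14, END)): offset=4
After 5 (tell()): offset=4
After 6 (read(7)): returned '0HFK24D', offset=11
After 7 (seek(+5, CUR)): offset=16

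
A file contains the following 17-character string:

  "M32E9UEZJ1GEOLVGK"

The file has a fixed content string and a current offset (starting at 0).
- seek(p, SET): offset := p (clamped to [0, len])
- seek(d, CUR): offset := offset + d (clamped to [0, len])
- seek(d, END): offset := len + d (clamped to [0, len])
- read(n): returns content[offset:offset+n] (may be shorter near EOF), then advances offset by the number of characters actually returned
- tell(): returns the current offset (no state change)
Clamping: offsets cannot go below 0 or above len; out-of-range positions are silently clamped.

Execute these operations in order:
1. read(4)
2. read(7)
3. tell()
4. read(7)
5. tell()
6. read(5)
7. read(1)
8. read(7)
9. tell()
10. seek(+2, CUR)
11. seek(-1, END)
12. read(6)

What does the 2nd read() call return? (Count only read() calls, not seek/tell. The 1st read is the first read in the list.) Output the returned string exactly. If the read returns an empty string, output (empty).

After 1 (read(4)): returned 'M32E', offset=4
After 2 (read(7)): returned '9UEZJ1G', offset=11
After 3 (tell()): offset=11
After 4 (read(7)): returned 'EOLVGK', offset=17
After 5 (tell()): offset=17
After 6 (read(5)): returned '', offset=17
After 7 (read(1)): returned '', offset=17
After 8 (read(7)): returned '', offset=17
After 9 (tell()): offset=17
After 10 (seek(+2, CUR)): offset=17
After 11 (seek(-1, END)): offset=16
After 12 (read(6)): returned 'K', offset=17

Answer: 9UEZJ1G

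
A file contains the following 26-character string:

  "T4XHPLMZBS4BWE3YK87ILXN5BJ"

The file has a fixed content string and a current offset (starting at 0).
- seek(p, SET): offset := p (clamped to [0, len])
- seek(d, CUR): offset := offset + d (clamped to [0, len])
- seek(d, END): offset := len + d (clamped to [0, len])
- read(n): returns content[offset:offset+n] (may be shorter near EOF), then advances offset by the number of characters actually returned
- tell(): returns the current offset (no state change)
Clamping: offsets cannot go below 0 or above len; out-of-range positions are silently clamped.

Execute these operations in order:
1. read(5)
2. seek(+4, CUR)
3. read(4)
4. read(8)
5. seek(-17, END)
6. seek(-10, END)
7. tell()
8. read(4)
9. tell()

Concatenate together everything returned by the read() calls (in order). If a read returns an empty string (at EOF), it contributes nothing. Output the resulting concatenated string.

Answer: T4XHPS4BWE3YK87ILK87I

Derivation:
After 1 (read(5)): returned 'T4XHP', offset=5
After 2 (seek(+4, CUR)): offset=9
After 3 (read(4)): returned 'S4BW', offset=13
After 4 (read(8)): returned 'E3YK87IL', offset=21
After 5 (seek(-17, END)): offset=9
After 6 (seek(-10, END)): offset=16
After 7 (tell()): offset=16
After 8 (read(4)): returned 'K87I', offset=20
After 9 (tell()): offset=20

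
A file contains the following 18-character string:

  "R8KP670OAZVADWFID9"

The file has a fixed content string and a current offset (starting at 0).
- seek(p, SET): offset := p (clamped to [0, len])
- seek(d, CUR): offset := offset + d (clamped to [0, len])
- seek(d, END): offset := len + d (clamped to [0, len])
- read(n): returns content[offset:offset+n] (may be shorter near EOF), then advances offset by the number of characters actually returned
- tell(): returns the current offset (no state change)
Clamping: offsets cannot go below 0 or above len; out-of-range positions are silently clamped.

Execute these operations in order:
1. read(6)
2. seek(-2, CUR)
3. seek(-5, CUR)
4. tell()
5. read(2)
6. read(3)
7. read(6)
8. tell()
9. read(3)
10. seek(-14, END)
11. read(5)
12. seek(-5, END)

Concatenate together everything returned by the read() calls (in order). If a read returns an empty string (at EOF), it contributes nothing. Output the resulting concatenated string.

Answer: R8KP67R8KP670OAZVADW670OA

Derivation:
After 1 (read(6)): returned 'R8KP67', offset=6
After 2 (seek(-2, CUR)): offset=4
After 3 (seek(-5, CUR)): offset=0
After 4 (tell()): offset=0
After 5 (read(2)): returned 'R8', offset=2
After 6 (read(3)): returned 'KP6', offset=5
After 7 (read(6)): returned '70OAZV', offset=11
After 8 (tell()): offset=11
After 9 (read(3)): returned 'ADW', offset=14
After 10 (seek(-14, END)): offset=4
After 11 (read(5)): returned '670OA', offset=9
After 12 (seek(-5, END)): offset=13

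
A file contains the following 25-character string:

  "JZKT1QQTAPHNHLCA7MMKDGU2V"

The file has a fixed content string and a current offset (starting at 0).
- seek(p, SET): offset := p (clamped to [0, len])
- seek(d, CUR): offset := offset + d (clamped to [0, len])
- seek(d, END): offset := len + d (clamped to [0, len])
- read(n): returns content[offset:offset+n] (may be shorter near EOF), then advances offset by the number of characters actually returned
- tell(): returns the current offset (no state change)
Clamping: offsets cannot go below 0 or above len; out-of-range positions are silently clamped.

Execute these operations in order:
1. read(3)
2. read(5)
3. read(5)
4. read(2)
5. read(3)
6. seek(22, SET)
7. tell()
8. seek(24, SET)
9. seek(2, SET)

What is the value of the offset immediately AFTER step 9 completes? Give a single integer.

Answer: 2

Derivation:
After 1 (read(3)): returned 'JZK', offset=3
After 2 (read(5)): returned 'T1QQT', offset=8
After 3 (read(5)): returned 'APHNH', offset=13
After 4 (read(2)): returned 'LC', offset=15
After 5 (read(3)): returned 'A7M', offset=18
After 6 (seek(22, SET)): offset=22
After 7 (tell()): offset=22
After 8 (seek(24, SET)): offset=24
After 9 (seek(2, SET)): offset=2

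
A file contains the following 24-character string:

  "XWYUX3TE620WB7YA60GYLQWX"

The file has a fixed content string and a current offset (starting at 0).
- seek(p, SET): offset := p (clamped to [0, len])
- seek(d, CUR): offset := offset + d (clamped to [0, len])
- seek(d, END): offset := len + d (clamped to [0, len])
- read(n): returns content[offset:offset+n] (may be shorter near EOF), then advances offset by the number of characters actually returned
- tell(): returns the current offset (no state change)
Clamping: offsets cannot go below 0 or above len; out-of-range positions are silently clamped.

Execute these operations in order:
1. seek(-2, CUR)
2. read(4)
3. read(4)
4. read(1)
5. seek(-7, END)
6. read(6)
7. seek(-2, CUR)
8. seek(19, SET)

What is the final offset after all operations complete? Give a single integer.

After 1 (seek(-2, CUR)): offset=0
After 2 (read(4)): returned 'XWYU', offset=4
After 3 (read(4)): returned 'X3TE', offset=8
After 4 (read(1)): returned '6', offset=9
After 5 (seek(-7, END)): offset=17
After 6 (read(6)): returned '0GYLQW', offset=23
After 7 (seek(-2, CUR)): offset=21
After 8 (seek(19, SET)): offset=19

Answer: 19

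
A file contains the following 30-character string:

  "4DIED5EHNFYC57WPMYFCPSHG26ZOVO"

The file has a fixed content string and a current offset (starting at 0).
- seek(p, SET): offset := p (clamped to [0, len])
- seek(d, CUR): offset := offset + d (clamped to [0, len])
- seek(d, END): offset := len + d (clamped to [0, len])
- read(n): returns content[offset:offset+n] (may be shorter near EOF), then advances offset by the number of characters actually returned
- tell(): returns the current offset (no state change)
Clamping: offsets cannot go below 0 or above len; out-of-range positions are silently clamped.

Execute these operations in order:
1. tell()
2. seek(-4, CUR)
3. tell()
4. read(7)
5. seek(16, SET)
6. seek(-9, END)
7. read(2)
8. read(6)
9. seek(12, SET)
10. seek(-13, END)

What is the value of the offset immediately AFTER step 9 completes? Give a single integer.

After 1 (tell()): offset=0
After 2 (seek(-4, CUR)): offset=0
After 3 (tell()): offset=0
After 4 (read(7)): returned '4DIED5E', offset=7
After 5 (seek(16, SET)): offset=16
After 6 (seek(-9, END)): offset=21
After 7 (read(2)): returned 'SH', offset=23
After 8 (read(6)): returned 'G26ZOV', offset=29
After 9 (seek(12, SET)): offset=12

Answer: 12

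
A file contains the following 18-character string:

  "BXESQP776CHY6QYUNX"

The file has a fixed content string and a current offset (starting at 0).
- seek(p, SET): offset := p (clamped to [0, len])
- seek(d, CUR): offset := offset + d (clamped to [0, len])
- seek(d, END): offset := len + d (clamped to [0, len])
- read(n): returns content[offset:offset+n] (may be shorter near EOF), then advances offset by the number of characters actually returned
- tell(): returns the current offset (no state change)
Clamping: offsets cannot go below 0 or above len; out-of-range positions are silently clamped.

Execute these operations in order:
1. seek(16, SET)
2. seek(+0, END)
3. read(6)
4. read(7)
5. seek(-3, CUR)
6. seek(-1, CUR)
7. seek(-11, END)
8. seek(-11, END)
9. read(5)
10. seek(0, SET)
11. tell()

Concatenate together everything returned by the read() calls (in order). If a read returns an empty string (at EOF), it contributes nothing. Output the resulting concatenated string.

Answer: 76CHY

Derivation:
After 1 (seek(16, SET)): offset=16
After 2 (seek(+0, END)): offset=18
After 3 (read(6)): returned '', offset=18
After 4 (read(7)): returned '', offset=18
After 5 (seek(-3, CUR)): offset=15
After 6 (seek(-1, CUR)): offset=14
After 7 (seek(-11, END)): offset=7
After 8 (seek(-11, END)): offset=7
After 9 (read(5)): returned '76CHY', offset=12
After 10 (seek(0, SET)): offset=0
After 11 (tell()): offset=0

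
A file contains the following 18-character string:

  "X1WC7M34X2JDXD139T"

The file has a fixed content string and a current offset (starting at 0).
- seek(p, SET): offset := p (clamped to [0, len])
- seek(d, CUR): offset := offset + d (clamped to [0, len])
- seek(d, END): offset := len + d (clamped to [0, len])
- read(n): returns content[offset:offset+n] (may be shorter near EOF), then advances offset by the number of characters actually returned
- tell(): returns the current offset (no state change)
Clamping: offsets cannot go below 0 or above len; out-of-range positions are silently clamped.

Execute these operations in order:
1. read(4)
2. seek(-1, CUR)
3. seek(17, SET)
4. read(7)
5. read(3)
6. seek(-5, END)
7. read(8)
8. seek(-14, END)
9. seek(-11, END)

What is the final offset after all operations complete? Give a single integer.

After 1 (read(4)): returned 'X1WC', offset=4
After 2 (seek(-1, CUR)): offset=3
After 3 (seek(17, SET)): offset=17
After 4 (read(7)): returned 'T', offset=18
After 5 (read(3)): returned '', offset=18
After 6 (seek(-5, END)): offset=13
After 7 (read(8)): returned 'D139T', offset=18
After 8 (seek(-14, END)): offset=4
After 9 (seek(-11, END)): offset=7

Answer: 7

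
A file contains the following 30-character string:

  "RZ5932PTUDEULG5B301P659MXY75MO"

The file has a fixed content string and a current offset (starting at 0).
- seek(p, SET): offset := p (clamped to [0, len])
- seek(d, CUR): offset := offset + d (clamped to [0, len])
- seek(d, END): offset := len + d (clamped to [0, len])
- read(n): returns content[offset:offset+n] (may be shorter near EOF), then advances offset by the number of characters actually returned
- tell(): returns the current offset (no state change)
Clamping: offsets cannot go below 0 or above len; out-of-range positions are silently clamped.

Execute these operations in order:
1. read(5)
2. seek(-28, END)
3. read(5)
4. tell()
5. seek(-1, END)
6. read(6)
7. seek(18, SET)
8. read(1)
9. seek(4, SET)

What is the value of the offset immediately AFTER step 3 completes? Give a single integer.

After 1 (read(5)): returned 'RZ593', offset=5
After 2 (seek(-28, END)): offset=2
After 3 (read(5)): returned '5932P', offset=7

Answer: 7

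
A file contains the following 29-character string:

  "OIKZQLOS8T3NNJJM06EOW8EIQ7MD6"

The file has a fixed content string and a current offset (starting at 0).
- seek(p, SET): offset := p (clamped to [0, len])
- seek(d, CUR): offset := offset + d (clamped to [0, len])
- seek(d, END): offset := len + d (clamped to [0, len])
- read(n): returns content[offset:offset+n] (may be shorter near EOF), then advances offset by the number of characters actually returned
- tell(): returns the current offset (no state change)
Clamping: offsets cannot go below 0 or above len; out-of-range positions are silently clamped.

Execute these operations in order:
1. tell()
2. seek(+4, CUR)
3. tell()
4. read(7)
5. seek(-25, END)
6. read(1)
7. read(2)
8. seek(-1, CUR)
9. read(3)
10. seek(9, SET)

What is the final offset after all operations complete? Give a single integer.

After 1 (tell()): offset=0
After 2 (seek(+4, CUR)): offset=4
After 3 (tell()): offset=4
After 4 (read(7)): returned 'QLOS8T3', offset=11
After 5 (seek(-25, END)): offset=4
After 6 (read(1)): returned 'Q', offset=5
After 7 (read(2)): returned 'LO', offset=7
After 8 (seek(-1, CUR)): offset=6
After 9 (read(3)): returned 'OS8', offset=9
After 10 (seek(9, SET)): offset=9

Answer: 9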